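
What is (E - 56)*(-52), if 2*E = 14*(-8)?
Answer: 5824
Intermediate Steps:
E = -56 (E = (14*(-8))/2 = (1/2)*(-112) = -56)
(E - 56)*(-52) = (-56 - 56)*(-52) = -112*(-52) = 5824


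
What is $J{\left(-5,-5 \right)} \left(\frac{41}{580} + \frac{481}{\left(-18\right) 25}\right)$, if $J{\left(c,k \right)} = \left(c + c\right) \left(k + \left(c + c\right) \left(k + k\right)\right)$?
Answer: $\frac{495007}{522} \approx 948.29$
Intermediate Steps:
$J{\left(c,k \right)} = 2 c \left(k + 4 c k\right)$ ($J{\left(c,k \right)} = 2 c \left(k + 2 c 2 k\right) = 2 c \left(k + 4 c k\right)$)
$J{\left(-5,-5 \right)} \left(\frac{41}{580} + \frac{481}{\left(-18\right) 25}\right) = 2 \left(-5\right) \left(-5\right) \left(1 + 4 \left(-5\right)\right) \left(\frac{41}{580} + \frac{481}{\left(-18\right) 25}\right) = 2 \left(-5\right) \left(-5\right) \left(1 - 20\right) \left(41 \cdot \frac{1}{580} + \frac{481}{-450}\right) = 2 \left(-5\right) \left(-5\right) \left(-19\right) \left(\frac{41}{580} + 481 \left(- \frac{1}{450}\right)\right) = - 950 \left(\frac{41}{580} - \frac{481}{450}\right) = \left(-950\right) \left(- \frac{26053}{26100}\right) = \frac{495007}{522}$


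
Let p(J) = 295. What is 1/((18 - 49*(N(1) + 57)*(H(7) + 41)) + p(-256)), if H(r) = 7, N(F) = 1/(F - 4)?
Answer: -1/132967 ≈ -7.5207e-6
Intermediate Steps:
N(F) = 1/(-4 + F)
1/((18 - 49*(N(1) + 57)*(H(7) + 41)) + p(-256)) = 1/((18 - 49*(1/(-4 + 1) + 57)*(7 + 41)) + 295) = 1/((18 - 49*(1/(-3) + 57)*48) + 295) = 1/((18 - 49*(-⅓ + 57)*48) + 295) = 1/((18 - 8330*48/3) + 295) = 1/((18 - 49*2720) + 295) = 1/((18 - 133280) + 295) = 1/(-133262 + 295) = 1/(-132967) = -1/132967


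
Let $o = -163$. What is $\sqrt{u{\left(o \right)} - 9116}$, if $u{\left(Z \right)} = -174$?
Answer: $i \sqrt{9290} \approx 96.385 i$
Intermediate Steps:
$\sqrt{u{\left(o \right)} - 9116} = \sqrt{-174 - 9116} = \sqrt{-9290} = i \sqrt{9290}$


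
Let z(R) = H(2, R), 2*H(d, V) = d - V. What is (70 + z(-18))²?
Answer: 6400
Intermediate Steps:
H(d, V) = d/2 - V/2 (H(d, V) = (d - V)/2 = d/2 - V/2)
z(R) = 1 - R/2 (z(R) = (½)*2 - R/2 = 1 - R/2)
(70 + z(-18))² = (70 + (1 - ½*(-18)))² = (70 + (1 + 9))² = (70 + 10)² = 80² = 6400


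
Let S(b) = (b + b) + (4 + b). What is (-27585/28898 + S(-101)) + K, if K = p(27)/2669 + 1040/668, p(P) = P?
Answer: -3843381962699/12880503254 ≈ -298.39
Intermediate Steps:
S(b) = 4 + 3*b (S(b) = 2*b + (4 + b) = 4 + 3*b)
K = 698449/445723 (K = 27/2669 + 1040/668 = 27*(1/2669) + 1040*(1/668) = 27/2669 + 260/167 = 698449/445723 ≈ 1.5670)
(-27585/28898 + S(-101)) + K = (-27585/28898 + (4 + 3*(-101))) + 698449/445723 = (-27585*1/28898 + (4 - 303)) + 698449/445723 = (-27585/28898 - 299) + 698449/445723 = -8668087/28898 + 698449/445723 = -3843381962699/12880503254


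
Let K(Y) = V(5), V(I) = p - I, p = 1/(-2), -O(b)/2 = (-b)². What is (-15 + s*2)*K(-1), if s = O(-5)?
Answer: 1265/2 ≈ 632.50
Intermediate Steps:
O(b) = -2*b²
p = -½ ≈ -0.50000
s = -50 (s = -2*(-5)² = -2*25 = -50)
V(I) = -½ - I
K(Y) = -11/2 (K(Y) = -½ - 1*5 = -½ - 5 = -11/2)
(-15 + s*2)*K(-1) = (-15 - 50*2)*(-11/2) = (-15 - 100)*(-11/2) = -115*(-11/2) = 1265/2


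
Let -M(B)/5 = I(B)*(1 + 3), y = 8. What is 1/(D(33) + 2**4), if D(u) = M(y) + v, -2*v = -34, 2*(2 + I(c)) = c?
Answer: -1/7 ≈ -0.14286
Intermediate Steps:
I(c) = -2 + c/2
M(B) = 40 - 10*B (M(B) = -5*(-2 + B/2)*(1 + 3) = -5*(-2 + B/2)*4 = -5*(-8 + 2*B) = 40 - 10*B)
v = 17 (v = -1/2*(-34) = 17)
D(u) = -23 (D(u) = (40 - 10*8) + 17 = (40 - 80) + 17 = -40 + 17 = -23)
1/(D(33) + 2**4) = 1/(-23 + 2**4) = 1/(-23 + 16) = 1/(-7) = -1/7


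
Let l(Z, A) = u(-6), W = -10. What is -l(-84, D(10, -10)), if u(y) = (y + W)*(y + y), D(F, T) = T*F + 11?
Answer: -192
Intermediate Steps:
D(F, T) = 11 + F*T (D(F, T) = F*T + 11 = 11 + F*T)
u(y) = 2*y*(-10 + y) (u(y) = (y - 10)*(y + y) = (-10 + y)*(2*y) = 2*y*(-10 + y))
l(Z, A) = 192 (l(Z, A) = 2*(-6)*(-10 - 6) = 2*(-6)*(-16) = 192)
-l(-84, D(10, -10)) = -1*192 = -192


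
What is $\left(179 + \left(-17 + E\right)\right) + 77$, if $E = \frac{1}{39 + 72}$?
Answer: $\frac{26530}{111} \approx 239.01$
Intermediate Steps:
$E = \frac{1}{111} \approx 0.009009$
$\left(179 + \left(-17 + E\right)\right) + 77 = \left(179 + \left(-17 + \frac{1}{111}\right)\right) + 77 = \left(179 - \frac{1886}{111}\right) + 77 = \frac{17983}{111} + 77 = \frac{26530}{111}$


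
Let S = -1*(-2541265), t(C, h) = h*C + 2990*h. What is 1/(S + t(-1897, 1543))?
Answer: 1/4227764 ≈ 2.3653e-7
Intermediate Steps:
t(C, h) = 2990*h + C*h (t(C, h) = C*h + 2990*h = 2990*h + C*h)
S = 2541265
1/(S + t(-1897, 1543)) = 1/(2541265 + 1543*(2990 - 1897)) = 1/(2541265 + 1543*1093) = 1/(2541265 + 1686499) = 1/4227764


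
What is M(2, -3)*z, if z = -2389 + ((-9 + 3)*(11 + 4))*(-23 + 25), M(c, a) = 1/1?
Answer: -2569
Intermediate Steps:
M(c, a) = 1
z = -2569 (z = -2389 - 6*15*2 = -2389 - 90*2 = -2389 - 180 = -2569)
M(2, -3)*z = 1*(-2569) = -2569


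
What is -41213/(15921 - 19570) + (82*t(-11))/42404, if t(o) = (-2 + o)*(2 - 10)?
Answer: 444678681/38683049 ≈ 11.495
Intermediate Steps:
t(o) = 16 - 8*o (t(o) = (-2 + o)*(-8) = 16 - 8*o)
-41213/(15921 - 19570) + (82*t(-11))/42404 = -41213/(15921 - 19570) + (82*(16 - 8*(-11)))/42404 = -41213/(-3649) + (82*(16 + 88))*(1/42404) = -41213*(-1/3649) + (82*104)*(1/42404) = 41213/3649 + 8528*(1/42404) = 41213/3649 + 2132/10601 = 444678681/38683049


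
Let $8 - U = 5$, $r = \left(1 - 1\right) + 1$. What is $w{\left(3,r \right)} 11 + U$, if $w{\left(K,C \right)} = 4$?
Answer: $47$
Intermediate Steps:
$r = 1$ ($r = 0 + 1 = 1$)
$U = 3$ ($U = 8 - 5 = 3$)
$w{\left(3,r \right)} 11 + U = 4 \cdot 11 + 3 = 44 + 3 = 47$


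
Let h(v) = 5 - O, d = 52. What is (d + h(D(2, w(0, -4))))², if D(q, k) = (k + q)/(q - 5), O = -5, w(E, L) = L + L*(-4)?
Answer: 3844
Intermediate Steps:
w(E, L) = -3*L (w(E, L) = L - 4*L = -3*L)
D(q, k) = (k + q)/(-5 + q)
h(v) = 10 (h(v) = 5 - 1*(-5) = 5 + 5 = 10)
(d + h(D(2, w(0, -4))))² = (52 + 10)² = 62² = 3844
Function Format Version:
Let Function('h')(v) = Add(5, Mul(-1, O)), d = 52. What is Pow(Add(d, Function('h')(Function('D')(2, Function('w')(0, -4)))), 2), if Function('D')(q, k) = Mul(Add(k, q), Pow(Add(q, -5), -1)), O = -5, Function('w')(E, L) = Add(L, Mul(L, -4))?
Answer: 3844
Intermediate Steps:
Function('w')(E, L) = Mul(-3, L) (Function('w')(E, L) = Add(L, Mul(-4, L)) = Mul(-3, L))
Function('D')(q, k) = Mul(Pow(Add(-5, q), -1), Add(k, q)) (Function('D')(q, k) = Mul(Add(k, q), Pow(Add(-5, q), -1)) = Mul(Pow(Add(-5, q), -1), Add(k, q)))
Function('h')(v) = 10 (Function('h')(v) = Add(5, Mul(-1, -5)) = Add(5, 5) = 10)
Pow(Add(d, Function('h')(Function('D')(2, Function('w')(0, -4)))), 2) = Pow(Add(52, 10), 2) = Pow(62, 2) = 3844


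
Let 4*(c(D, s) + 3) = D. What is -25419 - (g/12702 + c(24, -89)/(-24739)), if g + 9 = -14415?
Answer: -1331196158090/52372463 ≈ -25418.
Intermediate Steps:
g = -14424 (g = -9 - 14415 = -14424)
c(D, s) = -3 + D/4
-25419 - (g/12702 + c(24, -89)/(-24739)) = -25419 - (-14424/12702 + (-3 + (¼)*24)/(-24739)) = -25419 - (-14424*1/12702 + (-3 + 6)*(-1/24739)) = -25419 - (-2404/2117 + 3*(-1/24739)) = -25419 - (-2404/2117 - 3/24739) = -25419 - 1*(-59478907/52372463) = -25419 + 59478907/52372463 = -1331196158090/52372463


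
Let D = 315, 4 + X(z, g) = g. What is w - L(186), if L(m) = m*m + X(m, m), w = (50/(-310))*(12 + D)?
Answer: -1079753/31 ≈ -34831.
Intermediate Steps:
X(z, g) = -4 + g
w = -1635/31 (w = (50/(-310))*(12 + 315) = (50*(-1/310))*327 = -5/31*327 = -1635/31 ≈ -52.742)
L(m) = -4 + m + m**2 (L(m) = m*m + (-4 + m) = m**2 + (-4 + m) = -4 + m + m**2)
w - L(186) = -1635/31 - (-4 + 186 + 186**2) = -1635/31 - (-4 + 186 + 34596) = -1635/31 - 1*34778 = -1635/31 - 34778 = -1079753/31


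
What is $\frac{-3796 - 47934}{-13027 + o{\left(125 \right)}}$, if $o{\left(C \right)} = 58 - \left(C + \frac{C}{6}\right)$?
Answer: $\frac{310380}{78689} \approx 3.9444$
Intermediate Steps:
$o{\left(C \right)} = 58 - \frac{7 C}{6}$ ($o{\left(C \right)} = 58 - \left(C + C \frac{1}{6}\right) = 58 - \left(C + \frac{C}{6}\right) = 58 - \frac{7 C}{6}$)
$\frac{-3796 - 47934}{-13027 + o{\left(125 \right)}} = \frac{-3796 - 47934}{-13027 + \left(58 - \frac{875}{6}\right)} = - \frac{51730}{-13027 + \left(58 - \frac{875}{6}\right)} = - \frac{51730}{-13027 - \frac{527}{6}} = - \frac{51730}{- \frac{78689}{6}} = \left(-51730\right) \left(- \frac{6}{78689}\right) = \frac{310380}{78689}$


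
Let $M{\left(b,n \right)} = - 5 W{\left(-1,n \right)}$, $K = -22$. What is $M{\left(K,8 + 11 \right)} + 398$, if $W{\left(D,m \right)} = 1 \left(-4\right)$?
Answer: $418$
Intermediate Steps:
$W{\left(D,m \right)} = -4$
$M{\left(b,n \right)} = 20$ ($M{\left(b,n \right)} = \left(-5\right) \left(-4\right) = 20$)
$M{\left(K,8 + 11 \right)} + 398 = 20 + 398 = 418$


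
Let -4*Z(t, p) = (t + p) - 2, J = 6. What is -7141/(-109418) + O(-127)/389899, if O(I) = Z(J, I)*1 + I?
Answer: 5547474553/85323937564 ≈ 0.065017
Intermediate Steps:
Z(t, p) = 1/2 - p/4 - t/4 (Z(t, p) = -((t + p) - 2)/4 = -((p + t) - 2)/4 = -(-2 + p + t)/4 = 1/2 - p/4 - t/4)
O(I) = -1 + 3*I/4 (O(I) = (1/2 - I/4 - 1/4*6)*1 + I = (1/2 - I/4 - 3/2)*1 + I = (-1 - I/4)*1 + I = (-1 - I/4) + I = -1 + 3*I/4)
-7141/(-109418) + O(-127)/389899 = -7141/(-109418) + (-1 + (3/4)*(-127))/389899 = -7141*(-1/109418) + (-1 - 381/4)*(1/389899) = 7141/109418 - 385/4*1/389899 = 7141/109418 - 385/1559596 = 5547474553/85323937564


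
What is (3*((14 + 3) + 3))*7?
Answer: 420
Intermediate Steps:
(3*((14 + 3) + 3))*7 = (3*(17 + 3))*7 = (3*20)*7 = 60*7 = 420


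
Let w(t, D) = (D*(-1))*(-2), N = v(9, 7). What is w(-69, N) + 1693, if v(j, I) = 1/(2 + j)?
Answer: 18625/11 ≈ 1693.2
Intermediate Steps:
N = 1/11 (N = 1/(2 + 9) = 1/11 ≈ 0.090909)
w(t, D) = 2*D (w(t, D) = -D*(-2) = 2*D)
w(-69, N) + 1693 = 2*(1/11) + 1693 = 2/11 + 1693 = 18625/11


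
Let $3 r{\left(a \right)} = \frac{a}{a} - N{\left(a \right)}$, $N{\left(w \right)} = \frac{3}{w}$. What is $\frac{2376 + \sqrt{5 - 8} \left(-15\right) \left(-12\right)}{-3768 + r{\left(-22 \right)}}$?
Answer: $- \frac{156816}{248663} - \frac{11880 i \sqrt{3}}{248663} \approx -0.63064 - 0.08275 i$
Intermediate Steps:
$r{\left(a \right)} = \frac{1}{3} - \frac{1}{a}$ ($r{\left(a \right)} = \frac{\frac{a}{a} - \frac{3}{a}}{3} = \frac{1 - \frac{3}{a}}{3} = \frac{1}{3} - \frac{1}{a}$)
$\frac{2376 + \sqrt{5 - 8} \left(-15\right) \left(-12\right)}{-3768 + r{\left(-22 \right)}} = \frac{2376 + \sqrt{5 - 8} \left(-15\right) \left(-12\right)}{-3768 + \frac{-3 - 22}{3 \left(-22\right)}} = \frac{2376 + \sqrt{-3} \left(-15\right) \left(-12\right)}{-3768 + \frac{1}{3} \left(- \frac{1}{22}\right) \left(-25\right)} = \frac{2376 + i \sqrt{3} \left(-15\right) \left(-12\right)}{-3768 + \frac{25}{66}} = \frac{2376 + - 15 i \sqrt{3} \left(-12\right)}{- \frac{248663}{66}} = \left(2376 + 180 i \sqrt{3}\right) \left(- \frac{66}{248663}\right) = - \frac{156816}{248663} - \frac{11880 i \sqrt{3}}{248663}$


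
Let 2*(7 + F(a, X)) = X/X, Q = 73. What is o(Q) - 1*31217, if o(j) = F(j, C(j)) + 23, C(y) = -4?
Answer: -62401/2 ≈ -31201.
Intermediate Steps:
F(a, X) = -13/2 (F(a, X) = -7 + (X/X)/2 = -7 + (½)*1 = -7 + ½ = -13/2)
o(j) = 33/2 (o(j) = -13/2 + 23 = 33/2)
o(Q) - 1*31217 = 33/2 - 1*31217 = 33/2 - 31217 = -62401/2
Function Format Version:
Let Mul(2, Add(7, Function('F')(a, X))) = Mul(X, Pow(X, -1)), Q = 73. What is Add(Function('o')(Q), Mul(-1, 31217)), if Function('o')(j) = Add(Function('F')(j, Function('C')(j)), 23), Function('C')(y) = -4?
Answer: Rational(-62401, 2) ≈ -31201.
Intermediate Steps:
Function('F')(a, X) = Rational(-13, 2) (Function('F')(a, X) = Add(-7, Mul(Rational(1, 2), Mul(X, Pow(X, -1)))) = Add(-7, Mul(Rational(1, 2), 1)) = Add(-7, Rational(1, 2)) = Rational(-13, 2))
Function('o')(j) = Rational(33, 2) (Function('o')(j) = Add(Rational(-13, 2), 23) = Rational(33, 2))
Add(Function('o')(Q), Mul(-1, 31217)) = Add(Rational(33, 2), Mul(-1, 31217)) = Add(Rational(33, 2), -31217) = Rational(-62401, 2)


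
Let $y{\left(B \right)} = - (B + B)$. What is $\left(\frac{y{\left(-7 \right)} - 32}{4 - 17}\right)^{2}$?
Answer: $\frac{324}{169} \approx 1.9172$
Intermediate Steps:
$y{\left(B \right)} = - 2 B$
$\left(\frac{y{\left(-7 \right)} - 32}{4 - 17}\right)^{2} = \left(\frac{\left(-2\right) \left(-7\right) - 32}{4 - 17}\right)^{2} = \left(\frac{14 - 32}{-13}\right)^{2} = \left(\left(-18\right) \left(- \frac{1}{13}\right)\right)^{2} = \left(\frac{18}{13}\right)^{2} = \frac{324}{169}$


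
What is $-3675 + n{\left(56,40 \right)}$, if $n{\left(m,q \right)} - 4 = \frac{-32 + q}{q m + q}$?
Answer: $- \frac{1046234}{285} \approx -3671.0$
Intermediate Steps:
$n{\left(m,q \right)} = 4 + \frac{-32 + q}{q + m q}$ ($n{\left(m,q \right)} = 4 + \frac{-32 + q}{q m + q} = 4 + \frac{-32 + q}{m q + q} = 4 + \frac{-32 + q}{q + m q}$)
$-3675 + n{\left(56,40 \right)} = -3675 + \frac{-32 + 5 \cdot 40 + 4 \cdot 56 \cdot 40}{40 \left(1 + 56\right)} = -3675 + \frac{-32 + 200 + 8960}{40 \cdot 57} = -3675 + \frac{1}{40} \cdot \frac{1}{57} \cdot 9128 = -3675 + \frac{1141}{285} = - \frac{1046234}{285}$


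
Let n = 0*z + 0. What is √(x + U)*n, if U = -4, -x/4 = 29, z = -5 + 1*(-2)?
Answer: 0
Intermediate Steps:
z = -7 (z = -5 - 2 = -7)
x = -116 (x = -4*29 = -116)
n = 0 (n = 0*(-7) + 0 = 0 + 0 = 0)
√(x + U)*n = √(-116 - 4)*0 = √(-120)*0 = (2*I*√30)*0 = 0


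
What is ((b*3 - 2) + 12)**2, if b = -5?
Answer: 25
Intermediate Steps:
((b*3 - 2) + 12)**2 = ((-5*3 - 2) + 12)**2 = ((-15 - 2) + 12)**2 = (-17 + 12)**2 = (-5)**2 = 25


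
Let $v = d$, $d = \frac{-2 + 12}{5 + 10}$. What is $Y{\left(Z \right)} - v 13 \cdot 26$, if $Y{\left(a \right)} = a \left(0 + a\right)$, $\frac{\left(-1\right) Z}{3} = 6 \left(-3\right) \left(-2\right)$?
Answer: $\frac{34316}{3} \approx 11439.0$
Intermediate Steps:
$Z = -108$ ($Z = - 3 \cdot 6 \left(-3\right) \left(-2\right) = - 3 \left(\left(-18\right) \left(-2\right)\right) = \left(-3\right) 36 = -108$)
$d = \frac{2}{3}$ ($d = \frac{10}{15} = 10 \cdot \frac{1}{15} = \frac{2}{3} \approx 0.66667$)
$v = \frac{2}{3} \approx 0.66667$
$Y{\left(a \right)} = a^{2}$ ($Y{\left(a \right)} = a a = a^{2}$)
$Y{\left(Z \right)} - v 13 \cdot 26 = \left(-108\right)^{2} - \frac{2}{3} \cdot 13 \cdot 26 = 11664 - \frac{26}{3} \cdot 26 = 11664 - \frac{676}{3} = \frac{34316}{3}$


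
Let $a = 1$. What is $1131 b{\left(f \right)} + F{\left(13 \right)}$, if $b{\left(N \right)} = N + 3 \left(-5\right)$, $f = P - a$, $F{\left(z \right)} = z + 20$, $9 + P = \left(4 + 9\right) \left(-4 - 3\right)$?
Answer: $-131163$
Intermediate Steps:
$P = -100$ ($P = -9 + \left(4 + 9\right) \left(-4 - 3\right) = -9 + 13 \left(-7\right) = -9 - 91 = -100$)
$F{\left(z \right)} = 20 + z$
$f = -101$ ($f = -100 - 1 = -101$)
$b{\left(N \right)} = -15 + N$ ($b{\left(N \right)} = N - 15 = -15 + N$)
$1131 b{\left(f \right)} + F{\left(13 \right)} = 1131 \left(-15 - 101\right) + \left(20 + 13\right) = 1131 \left(-116\right) + 33 = -131196 + 33 = -131163$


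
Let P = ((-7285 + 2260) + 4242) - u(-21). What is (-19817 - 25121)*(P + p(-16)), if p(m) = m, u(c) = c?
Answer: 34961764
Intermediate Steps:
P = -762 (P = ((-7285 + 2260) + 4242) - 1*(-21) = (-5025 + 4242) + 21 = -783 + 21 = -762)
(-19817 - 25121)*(P + p(-16)) = (-19817 - 25121)*(-762 - 16) = -44938*(-778) = 34961764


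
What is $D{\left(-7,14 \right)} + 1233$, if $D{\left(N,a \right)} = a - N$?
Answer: $1254$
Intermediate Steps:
$D{\left(-7,14 \right)} + 1233 = \left(14 - -7\right) + 1233 = \left(14 + 7\right) + 1233 = 21 + 1233 = 1254$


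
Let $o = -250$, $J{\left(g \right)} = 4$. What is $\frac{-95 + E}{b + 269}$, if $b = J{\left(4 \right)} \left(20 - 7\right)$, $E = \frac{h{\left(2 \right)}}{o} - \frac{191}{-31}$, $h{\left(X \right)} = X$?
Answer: $- \frac{344281}{1243875} \approx -0.27678$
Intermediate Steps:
$E = \frac{23844}{3875}$ ($E = \frac{2}{-250} - \frac{191}{-31} = 2 \left(- \frac{1}{250}\right) - - \frac{191}{31} = - \frac{1}{125} + \frac{191}{31} = \frac{23844}{3875} \approx 6.1533$)
$b = 52$ ($b = 4 \left(20 - 7\right) = 4 \cdot 13 = 52$)
$\frac{-95 + E}{b + 269} = \frac{-95 + \frac{23844}{3875}}{52 + 269} = - \frac{344281}{3875 \cdot 321} = \left(- \frac{344281}{3875}\right) \frac{1}{321} = - \frac{344281}{1243875}$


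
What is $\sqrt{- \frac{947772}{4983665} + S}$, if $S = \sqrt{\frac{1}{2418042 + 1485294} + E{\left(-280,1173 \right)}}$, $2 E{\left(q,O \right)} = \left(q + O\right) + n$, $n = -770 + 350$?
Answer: $\frac{\sqrt{-55528966219153719584880 + 448827924075137975 \sqrt{100092265419090}}}{540358861290} \approx 3.8972$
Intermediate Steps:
$n = -420$
$E{\left(q,O \right)} = -210 + \frac{O}{2} + \frac{q}{2}$ ($E{\left(q,O \right)} = \frac{\left(q + O\right) - 420}{2} = \frac{\left(O + q\right) - 420}{2} = \frac{-420 + O + q}{2} = -210 + \frac{O}{2} + \frac{q}{2}$)
$S = \frac{\sqrt{100092265419090}}{650556}$ ($S = \sqrt{\frac{1}{2418042 + 1485294} + \left(-210 + \frac{1}{2} \cdot 1173 + \frac{1}{2} \left(-280\right)\right)} = \sqrt{\frac{1}{3903336} - - \frac{473}{2}} = \sqrt{\frac{1}{3903336} + \frac{473}{2}} = \sqrt{\frac{923138965}{3903336}} = \frac{\sqrt{100092265419090}}{650556} \approx 15.379$)
$\sqrt{- \frac{947772}{4983665} + S} = \sqrt{- \frac{947772}{4983665} + \frac{\sqrt{100092265419090}}{650556}}$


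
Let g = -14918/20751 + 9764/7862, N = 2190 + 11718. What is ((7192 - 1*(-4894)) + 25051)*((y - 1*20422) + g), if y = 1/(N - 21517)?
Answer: -156907019622817616237/206894241743 ≈ -7.5839e+8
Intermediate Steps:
N = 13908
y = -1/7609 (y = 1/(13908 - 21517) = 1/(-7609) = -1/7609 ≈ -0.00013142)
g = 42663724/81572181 (g = -14918*1/20751 + 9764*(1/7862) = -14918/20751 + 4882/3931 = 42663724/81572181 ≈ 0.52302)
((7192 - 1*(-4894)) + 25051)*((y - 1*20422) + g) = ((7192 - 1*(-4894)) + 25051)*((-1/7609 - 1*20422) + 42663724/81572181) = ((7192 + 4894) + 25051)*((-1/7609 - 20422) + 42663724/81572181) = (12086 + 25051)*(-155390999/7609 + 42663724/81572181) = 37137*(-12675258067922903/620682725229) = -156907019622817616237/206894241743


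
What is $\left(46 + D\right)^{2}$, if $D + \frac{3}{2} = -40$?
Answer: $\frac{81}{4} \approx 20.25$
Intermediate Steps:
$D = - \frac{83}{2}$ ($D = - \frac{3}{2} - 40 = - \frac{83}{2} \approx -41.5$)
$\left(46 + D\right)^{2} = \left(46 - \frac{83}{2}\right)^{2} = \left(\frac{9}{2}\right)^{2} = \frac{81}{4}$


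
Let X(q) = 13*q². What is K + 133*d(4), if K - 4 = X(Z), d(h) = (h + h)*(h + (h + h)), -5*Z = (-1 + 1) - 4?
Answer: 319508/25 ≈ 12780.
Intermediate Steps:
Z = ⅘ (Z = -((-1 + 1) - 4)/5 = -(0 - 4)/5 = -⅕*(-4) = ⅘ ≈ 0.80000)
d(h) = 6*h² (d(h) = (2*h)*(h + 2*h) = (2*h)*(3*h) = 6*h²)
K = 308/25 (K = 4 + 13*(⅘)² = 4 + 13*(16/25) = 4 + 208/25 = 308/25 ≈ 12.320)
K + 133*d(4) = 308/25 + 133*(6*4²) = 308/25 + 133*(6*16) = 308/25 + 133*96 = 308/25 + 12768 = 319508/25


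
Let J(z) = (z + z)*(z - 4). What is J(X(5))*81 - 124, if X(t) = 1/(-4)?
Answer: 385/8 ≈ 48.125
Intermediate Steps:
X(t) = -¼
J(z) = 2*z*(-4 + z) (J(z) = (2*z)*(-4 + z) = 2*z*(-4 + z))
J(X(5))*81 - 124 = (2*(-¼)*(-4 - ¼))*81 - 124 = (2*(-¼)*(-17/4))*81 - 124 = (17/8)*81 - 124 = 1377/8 - 124 = 385/8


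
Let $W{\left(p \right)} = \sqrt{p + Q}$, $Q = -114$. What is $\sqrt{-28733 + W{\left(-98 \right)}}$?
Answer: $\sqrt{-28733 + 2 i \sqrt{53}} \approx 0.043 + 169.51 i$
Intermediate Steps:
$W{\left(p \right)} = \sqrt{-114 + p}$ ($W{\left(p \right)} = \sqrt{p - 114} = \sqrt{-114 + p}$)
$\sqrt{-28733 + W{\left(-98 \right)}} = \sqrt{-28733 + \sqrt{-114 - 98}} = \sqrt{-28733 + \sqrt{-212}} = \sqrt{-28733 + 2 i \sqrt{53}}$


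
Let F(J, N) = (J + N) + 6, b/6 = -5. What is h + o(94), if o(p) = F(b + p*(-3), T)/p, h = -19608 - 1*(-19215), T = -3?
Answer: -37251/94 ≈ -396.29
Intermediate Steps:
b = -30 (b = 6*(-5) = -30)
F(J, N) = 6 + J + N
h = -393 (h = -19608 + 19215 = -393)
o(p) = (-27 - 3*p)/p (o(p) = (6 + (-30 + p*(-3)) - 3)/p = (6 + (-30 - 3*p) - 3)/p = (-27 - 3*p)/p)
h + o(94) = -393 + (-3 - 27/94) = -393 - 309/94 = -37251/94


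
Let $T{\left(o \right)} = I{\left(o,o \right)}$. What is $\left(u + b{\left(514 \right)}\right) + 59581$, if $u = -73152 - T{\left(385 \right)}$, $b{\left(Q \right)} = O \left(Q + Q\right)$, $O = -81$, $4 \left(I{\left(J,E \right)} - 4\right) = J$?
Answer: $- \frac{387757}{4} \approx -96939.0$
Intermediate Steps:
$I{\left(J,E \right)} = 4 + \frac{J}{4}$
$T{\left(o \right)} = 4 + \frac{o}{4}$
$b{\left(Q \right)} = - 162 Q$ ($b{\left(Q \right)} = - 81 \left(Q + Q\right) = - 81 \cdot 2 Q = - 162 Q$)
$u = - \frac{293009}{4}$ ($u = -73152 - \left(4 + \frac{1}{4} \cdot 385\right) = -73152 - \left(4 + \frac{385}{4}\right) = -73152 - \frac{401}{4} = - \frac{293009}{4} \approx -73252.0$)
$\left(u + b{\left(514 \right)}\right) + 59581 = \left(- \frac{293009}{4} - 83268\right) + 59581 = - \frac{626081}{4} + 59581 = - \frac{387757}{4}$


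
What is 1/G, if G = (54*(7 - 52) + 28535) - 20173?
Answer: 1/5932 ≈ 0.00016858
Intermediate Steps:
G = 5932 (G = (54*(-45) + 28535) - 20173 = (-2430 + 28535) - 20173 = 26105 - 20173 = 5932)
1/G = 1/5932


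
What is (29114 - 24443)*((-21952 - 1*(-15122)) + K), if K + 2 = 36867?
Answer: 140293485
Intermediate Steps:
K = 36865 (K = -2 + 36867 = 36865)
(29114 - 24443)*((-21952 - 1*(-15122)) + K) = (29114 - 24443)*((-21952 - 1*(-15122)) + 36865) = 4671*((-21952 + 15122) + 36865) = 4671*(-6830 + 36865) = 4671*30035 = 140293485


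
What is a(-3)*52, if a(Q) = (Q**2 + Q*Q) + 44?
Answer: 3224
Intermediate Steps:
a(Q) = 44 + 2*Q**2 (a(Q) = (Q**2 + Q**2) + 44 = 2*Q**2 + 44 = 44 + 2*Q**2)
a(-3)*52 = (44 + 2*(-3)**2)*52 = (44 + 2*9)*52 = (44 + 18)*52 = 62*52 = 3224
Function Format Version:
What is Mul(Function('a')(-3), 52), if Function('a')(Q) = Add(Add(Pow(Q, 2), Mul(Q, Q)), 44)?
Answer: 3224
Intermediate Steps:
Function('a')(Q) = Add(44, Mul(2, Pow(Q, 2))) (Function('a')(Q) = Add(Add(Pow(Q, 2), Pow(Q, 2)), 44) = Add(Mul(2, Pow(Q, 2)), 44) = Add(44, Mul(2, Pow(Q, 2))))
Mul(Function('a')(-3), 52) = Mul(Add(44, Mul(2, Pow(-3, 2))), 52) = Mul(Add(44, Mul(2, 9)), 52) = Mul(Add(44, 18), 52) = Mul(62, 52) = 3224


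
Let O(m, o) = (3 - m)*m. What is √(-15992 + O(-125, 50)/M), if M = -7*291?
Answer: 2*I*√16581029262/2037 ≈ 126.43*I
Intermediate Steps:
M = -2037
O(m, o) = m*(3 - m)
√(-15992 + O(-125, 50)/M) = √(-15992 - 125*(3 - 1*(-125))/(-2037)) = √(-15992 - 125*(3 + 125)*(-1/2037)) = √(-15992 - 125*128*(-1/2037)) = √(-15992 - 16000*(-1/2037)) = √(-15992 + 16000/2037) = √(-32559704/2037) = 2*I*√16581029262/2037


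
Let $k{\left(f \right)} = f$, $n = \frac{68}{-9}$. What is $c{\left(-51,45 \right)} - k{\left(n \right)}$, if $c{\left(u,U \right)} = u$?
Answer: $- \frac{391}{9} \approx -43.444$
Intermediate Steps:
$n = - \frac{68}{9}$ ($n = 68 \left(- \frac{1}{9}\right) = - \frac{68}{9} \approx -7.5556$)
$c{\left(-51,45 \right)} - k{\left(n \right)} = -51 - - \frac{68}{9} = -51 + \frac{68}{9} = - \frac{391}{9}$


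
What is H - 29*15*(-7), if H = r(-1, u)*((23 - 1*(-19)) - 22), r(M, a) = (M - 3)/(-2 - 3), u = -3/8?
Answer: 3061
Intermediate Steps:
u = -3/8 (u = -3*⅛ = -3/8 ≈ -0.37500)
r(M, a) = ⅗ - M/5 (r(M, a) = (-3 + M)/(-5) = (-3 + M)*(-⅕) = ⅗ - M/5)
H = 16 (H = (⅗ - ⅕*(-1))*((23 - 1*(-19)) - 22) = (⅗ + ⅕)*((23 + 19) - 22) = 4*(42 - 22)/5 = (⅘)*20 = 16)
H - 29*15*(-7) = 16 - 29*15*(-7) = 16 - 435*(-7) = 16 + 3045 = 3061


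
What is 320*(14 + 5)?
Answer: 6080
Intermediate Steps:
320*(14 + 5) = 320*19 = 6080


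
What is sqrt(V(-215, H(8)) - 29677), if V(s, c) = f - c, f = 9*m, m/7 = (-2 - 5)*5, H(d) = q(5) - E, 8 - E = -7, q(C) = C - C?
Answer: I*sqrt(31867) ≈ 178.51*I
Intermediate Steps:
q(C) = 0
E = 15 (E = 8 - 1*(-7) = 8 + 7 = 15)
H(d) = -15 (H(d) = 0 - 1*15 = 0 - 15 = -15)
m = -245 (m = 7*((-2 - 5)*5) = 7*(-7*5) = 7*(-35) = -245)
f = -2205 (f = 9*(-245) = -2205)
V(s, c) = -2205 - c
sqrt(V(-215, H(8)) - 29677) = sqrt((-2205 - 1*(-15)) - 29677) = sqrt((-2205 + 15) - 29677) = sqrt(-2190 - 29677) = sqrt(-31867) = I*sqrt(31867)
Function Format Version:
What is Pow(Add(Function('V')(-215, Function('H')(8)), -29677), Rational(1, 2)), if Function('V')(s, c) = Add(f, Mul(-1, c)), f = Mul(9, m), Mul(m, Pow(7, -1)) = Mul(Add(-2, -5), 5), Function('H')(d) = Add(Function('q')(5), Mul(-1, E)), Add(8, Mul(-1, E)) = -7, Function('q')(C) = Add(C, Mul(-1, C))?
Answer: Mul(I, Pow(31867, Rational(1, 2))) ≈ Mul(178.51, I)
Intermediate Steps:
Function('q')(C) = 0
E = 15 (E = Add(8, Mul(-1, -7)) = Add(8, 7) = 15)
Function('H')(d) = -15 (Function('H')(d) = Add(0, Mul(-1, 15)) = Add(0, -15) = -15)
m = -245 (m = Mul(7, Mul(Add(-2, -5), 5)) = Mul(7, Mul(-7, 5)) = Mul(7, -35) = -245)
f = -2205 (f = Mul(9, -245) = -2205)
Function('V')(s, c) = Add(-2205, Mul(-1, c))
Pow(Add(Function('V')(-215, Function('H')(8)), -29677), Rational(1, 2)) = Pow(Add(Add(-2205, Mul(-1, -15)), -29677), Rational(1, 2)) = Pow(Add(Add(-2205, 15), -29677), Rational(1, 2)) = Pow(Add(-2190, -29677), Rational(1, 2)) = Pow(-31867, Rational(1, 2)) = Mul(I, Pow(31867, Rational(1, 2)))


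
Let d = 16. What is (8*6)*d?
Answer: 768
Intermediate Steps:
(8*6)*d = (8*6)*16 = 48*16 = 768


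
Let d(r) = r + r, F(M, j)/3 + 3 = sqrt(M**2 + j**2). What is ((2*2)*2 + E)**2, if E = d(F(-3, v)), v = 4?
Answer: 400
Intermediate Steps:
F(M, j) = -9 + 3*sqrt(M**2 + j**2)
d(r) = 2*r
E = 12 (E = 2*(-9 + 3*sqrt((-3)**2 + 4**2)) = 2*(-9 + 3*sqrt(9 + 16)) = 2*(-9 + 3*sqrt(25)) = 2*(-9 + 3*5) = 2*(-9 + 15) = 2*6 = 12)
((2*2)*2 + E)**2 = ((2*2)*2 + 12)**2 = (4*2 + 12)**2 = (8 + 12)**2 = 20**2 = 400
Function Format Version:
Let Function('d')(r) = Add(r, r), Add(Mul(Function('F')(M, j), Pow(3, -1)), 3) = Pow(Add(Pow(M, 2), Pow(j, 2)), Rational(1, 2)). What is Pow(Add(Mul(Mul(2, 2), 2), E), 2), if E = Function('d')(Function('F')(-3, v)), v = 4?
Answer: 400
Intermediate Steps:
Function('F')(M, j) = Add(-9, Mul(3, Pow(Add(Pow(M, 2), Pow(j, 2)), Rational(1, 2))))
Function('d')(r) = Mul(2, r)
E = 12 (E = Mul(2, Add(-9, Mul(3, Pow(Add(Pow(-3, 2), Pow(4, 2)), Rational(1, 2))))) = Mul(2, Add(-9, Mul(3, Pow(Add(9, 16), Rational(1, 2))))) = Mul(2, Add(-9, Mul(3, Pow(25, Rational(1, 2))))) = Mul(2, Add(-9, Mul(3, 5))) = Mul(2, Add(-9, 15)) = Mul(2, 6) = 12)
Pow(Add(Mul(Mul(2, 2), 2), E), 2) = Pow(Add(Mul(Mul(2, 2), 2), 12), 2) = Pow(Add(Mul(4, 2), 12), 2) = Pow(Add(8, 12), 2) = Pow(20, 2) = 400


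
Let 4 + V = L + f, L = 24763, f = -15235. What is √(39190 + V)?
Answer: √48714 ≈ 220.71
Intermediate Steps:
V = 9524 (V = -4 + (24763 - 15235) = -4 + 9528 = 9524)
√(39190 + V) = √(39190 + 9524) = √48714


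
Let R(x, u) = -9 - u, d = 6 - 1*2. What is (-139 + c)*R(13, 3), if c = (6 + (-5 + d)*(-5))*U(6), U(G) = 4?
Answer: 1140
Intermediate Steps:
d = 4 (d = 6 - 2 = 4)
c = 44 (c = (6 + (-5 + 4)*(-5))*4 = (6 - 1*(-5))*4 = (6 + 5)*4 = 11*4 = 44)
(-139 + c)*R(13, 3) = (-139 + 44)*(-9 - 1*3) = -95*(-9 - 3) = -95*(-12) = 1140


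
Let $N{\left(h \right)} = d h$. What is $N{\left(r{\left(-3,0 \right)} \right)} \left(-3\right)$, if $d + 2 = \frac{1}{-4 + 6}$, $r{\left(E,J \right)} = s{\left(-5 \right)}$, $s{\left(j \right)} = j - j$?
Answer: $0$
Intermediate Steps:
$s{\left(j \right)} = 0$
$r{\left(E,J \right)} = 0$
$d = - \frac{3}{2}$ ($d = -2 + \frac{1}{-4 + 6} = -2 + \frac{1}{2} = - \frac{3}{2} \approx -1.5$)
$N{\left(h \right)} = - \frac{3 h}{2}$
$N{\left(r{\left(-3,0 \right)} \right)} \left(-3\right) = \left(- \frac{3}{2}\right) 0 \left(-3\right) = 0 \left(-3\right) = 0$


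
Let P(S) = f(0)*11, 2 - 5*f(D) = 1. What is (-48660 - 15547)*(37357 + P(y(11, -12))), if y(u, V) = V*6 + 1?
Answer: -11993610772/5 ≈ -2.3987e+9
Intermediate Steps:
f(D) = 1/5 (f(D) = 2/5 - 1/5*1 = 2/5 - 1/5 = 1/5)
y(u, V) = 1 + 6*V (y(u, V) = 6*V + 1 = 1 + 6*V)
P(S) = 11/5 (P(S) = (1/5)*11 = 11/5)
(-48660 - 15547)*(37357 + P(y(11, -12))) = (-48660 - 15547)*(37357 + 11/5) = -64207*186796/5 = -11993610772/5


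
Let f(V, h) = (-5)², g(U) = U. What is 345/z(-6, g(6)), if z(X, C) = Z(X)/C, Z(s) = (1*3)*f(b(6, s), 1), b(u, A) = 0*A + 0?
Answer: 138/5 ≈ 27.600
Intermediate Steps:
b(u, A) = 0 (b(u, A) = 0 + 0 = 0)
f(V, h) = 25
Z(s) = 75 (Z(s) = (1*3)*25 = 3*25 = 75)
z(X, C) = 75/C
345/z(-6, g(6)) = 345/((75/6)) = 345/((75*(⅙))) = 345/(25/2) = 345*(2/25) = 138/5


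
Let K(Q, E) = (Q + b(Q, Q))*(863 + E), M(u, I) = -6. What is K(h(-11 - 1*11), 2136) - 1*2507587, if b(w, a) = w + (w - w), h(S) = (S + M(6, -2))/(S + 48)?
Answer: -32682603/13 ≈ -2.5140e+6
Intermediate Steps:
h(S) = (-6 + S)/(48 + S) (h(S) = (S - 6)/(S + 48) = (-6 + S)/(48 + S))
b(w, a) = w (b(w, a) = w + 0 = w)
K(Q, E) = 2*Q*(863 + E) (K(Q, E) = (Q + Q)*(863 + E) = (2*Q)*(863 + E) = 2*Q*(863 + E))
K(h(-11 - 1*11), 2136) - 1*2507587 = 2*((-6 + (-11 - 1*11))/(48 + (-11 - 1*11)))*(863 + 2136) - 1*2507587 = 2*((-6 + (-11 - 11))/(48 + (-11 - 11)))*2999 - 2507587 = 2*((-6 - 22)/(48 - 22))*2999 - 2507587 = 2*(-28/26)*2999 - 2507587 = 2*((1/26)*(-28))*2999 - 2507587 = 2*(-14/13)*2999 - 2507587 = -83972/13 - 2507587 = -32682603/13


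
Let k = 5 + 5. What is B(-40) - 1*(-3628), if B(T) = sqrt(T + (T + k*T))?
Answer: 3628 + 4*I*sqrt(30) ≈ 3628.0 + 21.909*I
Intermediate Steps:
k = 10
B(T) = 2*sqrt(3)*sqrt(T) (B(T) = sqrt(T + (T + 10*T)) = sqrt(T + 11*T) = sqrt(12*T) = 2*sqrt(3)*sqrt(T))
B(-40) - 1*(-3628) = 2*sqrt(3)*sqrt(-40) - 1*(-3628) = 2*sqrt(3)*(2*I*sqrt(10)) + 3628 = 4*I*sqrt(30) + 3628 = 3628 + 4*I*sqrt(30)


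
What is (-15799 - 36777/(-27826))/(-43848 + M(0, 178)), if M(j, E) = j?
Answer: 439586197/1220114448 ≈ 0.36028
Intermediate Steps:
(-15799 - 36777/(-27826))/(-43848 + M(0, 178)) = (-15799 - 36777/(-27826))/(-43848 + 0) = (-15799 - 36777*(-1/27826))/(-43848) = (-15799 + 36777/27826)*(-1/43848) = -439586197/27826*(-1/43848) = 439586197/1220114448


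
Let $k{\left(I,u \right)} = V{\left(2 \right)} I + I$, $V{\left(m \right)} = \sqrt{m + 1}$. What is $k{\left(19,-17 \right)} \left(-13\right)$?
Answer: $-247 - 247 \sqrt{3} \approx -674.82$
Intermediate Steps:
$V{\left(m \right)} = \sqrt{1 + m}$
$k{\left(I,u \right)} = I + I \sqrt{3}$ ($k{\left(I,u \right)} = \sqrt{1 + 2} I + I = \sqrt{3} I + I = I \sqrt{3} + I = I + I \sqrt{3}$)
$k{\left(19,-17 \right)} \left(-13\right) = 19 \left(1 + \sqrt{3}\right) \left(-13\right) = \left(19 + 19 \sqrt{3}\right) \left(-13\right) = -247 - 247 \sqrt{3}$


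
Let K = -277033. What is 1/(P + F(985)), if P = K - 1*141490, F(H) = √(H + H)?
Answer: -418523/175161499559 - √1970/175161499559 ≈ -2.3896e-6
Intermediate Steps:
F(H) = √2*√H (F(H) = √(2*H) = √2*√H)
P = -418523 (P = -277033 - 1*141490 = -277033 - 141490 = -418523)
1/(P + F(985)) = 1/(-418523 + √2*√985) = 1/(-418523 + √1970)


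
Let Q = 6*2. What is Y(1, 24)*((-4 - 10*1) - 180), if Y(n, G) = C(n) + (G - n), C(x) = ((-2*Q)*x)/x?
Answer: 194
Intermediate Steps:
Q = 12
C(x) = -24 (C(x) = ((-2*12)*x)/x = (-24*x)/x = -24)
Y(n, G) = -24 + G - n (Y(n, G) = -24 + (G - n) = -24 + G - n)
Y(1, 24)*((-4 - 10*1) - 180) = (-24 + 24 - 1*1)*((-4 - 10*1) - 180) = (-24 + 24 - 1)*((-4 - 10) - 180) = -(-14 - 180) = -1*(-194) = 194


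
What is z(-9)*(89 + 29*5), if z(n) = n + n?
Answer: -4212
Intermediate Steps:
z(n) = 2*n
z(-9)*(89 + 29*5) = (2*(-9))*(89 + 29*5) = -18*(89 + 145) = -18*234 = -4212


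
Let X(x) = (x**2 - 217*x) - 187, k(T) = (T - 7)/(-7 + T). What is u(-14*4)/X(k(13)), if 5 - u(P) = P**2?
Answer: 101/13 ≈ 7.7692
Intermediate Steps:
k(T) = 1 (k(T) = (-7 + T)/(-7 + T) = 1)
X(x) = -187 + x**2 - 217*x
u(P) = 5 - P**2
u(-14*4)/X(k(13)) = (5 - (-14*4)**2)/(-187 + 1**2 - 217*1) = (5 - 1*(-56)**2)/(-187 + 1 - 217) = (5 - 1*3136)/(-403) = (5 - 3136)*(-1/403) = -3131*(-1/403) = 101/13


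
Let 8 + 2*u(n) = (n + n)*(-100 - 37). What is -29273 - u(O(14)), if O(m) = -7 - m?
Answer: -32146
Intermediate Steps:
u(n) = -4 - 137*n (u(n) = -4 + ((n + n)*(-100 - 37))/2 = -4 + ((2*n)*(-137))/2 = -4 + (-274*n)/2 = -4 - 137*n)
-29273 - u(O(14)) = -29273 - (-4 - 137*(-7 - 1*14)) = -29273 - (-4 - 137*(-7 - 14)) = -29273 - (-4 - 137*(-21)) = -29273 - (-4 + 2877) = -29273 - 1*2873 = -29273 - 2873 = -32146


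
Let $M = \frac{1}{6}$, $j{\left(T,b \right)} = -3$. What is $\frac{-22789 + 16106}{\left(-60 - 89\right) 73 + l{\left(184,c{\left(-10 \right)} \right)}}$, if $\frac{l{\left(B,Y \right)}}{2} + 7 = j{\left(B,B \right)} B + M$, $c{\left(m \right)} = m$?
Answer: $\frac{20049}{35984} \approx 0.55716$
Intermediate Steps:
$M = \frac{1}{6} \approx 0.16667$
$l{\left(B,Y \right)} = - \frac{41}{3} - 6 B$ ($l{\left(B,Y \right)} = -14 + 2 \left(- 3 B + \frac{1}{6}\right) = -14 + 2 \left(\frac{1}{6} - 3 B\right) = -14 - \left(- \frac{1}{3} + 6 B\right) = - \frac{41}{3} - 6 B$)
$\frac{-22789 + 16106}{\left(-60 - 89\right) 73 + l{\left(184,c{\left(-10 \right)} \right)}} = \frac{-22789 + 16106}{\left(-60 - 89\right) 73 - \frac{3353}{3}} = - \frac{6683}{\left(-149\right) 73 - \frac{3353}{3}} = - \frac{6683}{-10877 - \frac{3353}{3}} = - \frac{6683}{- \frac{35984}{3}} = \left(-6683\right) \left(- \frac{3}{35984}\right) = \frac{20049}{35984}$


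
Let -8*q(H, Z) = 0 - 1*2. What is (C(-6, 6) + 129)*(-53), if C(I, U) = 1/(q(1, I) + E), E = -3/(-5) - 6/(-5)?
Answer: -281377/41 ≈ -6862.9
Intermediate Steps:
q(H, Z) = ¼ (q(H, Z) = -(0 - 1*2)/8 = -(0 - 2)/8 = -⅛*(-2) = ¼)
E = 9/5 (E = -3*(-⅕) - 6*(-⅕) = ⅗ + 6/5 = 9/5 ≈ 1.8000)
C(I, U) = 20/41 (C(I, U) = 1/(¼ + 9/5) = 1/(41/20) = 20/41)
(C(-6, 6) + 129)*(-53) = (20/41 + 129)*(-53) = (5309/41)*(-53) = -281377/41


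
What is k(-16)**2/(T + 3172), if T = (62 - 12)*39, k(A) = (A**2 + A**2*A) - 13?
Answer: 14845609/5122 ≈ 2898.4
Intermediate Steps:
k(A) = -13 + A**2 + A**3 (k(A) = (A**2 + A**3) - 13 = -13 + A**2 + A**3)
T = 1950 (T = 50*39 = 1950)
k(-16)**2/(T + 3172) = (-13 + (-16)**2 + (-16)**3)**2/(1950 + 3172) = (-13 + 256 - 4096)**2/5122 = (-3853)**2*(1/5122) = 14845609*(1/5122) = 14845609/5122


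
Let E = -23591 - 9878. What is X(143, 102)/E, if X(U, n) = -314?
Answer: 314/33469 ≈ 0.0093818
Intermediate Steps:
E = -33469
X(143, 102)/E = -314/(-33469) = -314*(-1/33469) = 314/33469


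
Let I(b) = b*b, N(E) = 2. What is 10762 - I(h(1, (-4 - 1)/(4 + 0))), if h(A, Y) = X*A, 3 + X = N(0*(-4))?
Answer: 10761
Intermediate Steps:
X = -1 (X = -3 + 2 = -1)
h(A, Y) = -A
I(b) = b²
10762 - I(h(1, (-4 - 1)/(4 + 0))) = 10762 - (-1*1)² = 10762 - 1*(-1)² = 10762 - 1*1 = 10762 - 1 = 10761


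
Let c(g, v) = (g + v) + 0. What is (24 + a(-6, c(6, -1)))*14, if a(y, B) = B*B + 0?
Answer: 686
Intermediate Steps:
c(g, v) = g + v
a(y, B) = B² (a(y, B) = B² + 0 = B²)
(24 + a(-6, c(6, -1)))*14 = (24 + (6 - 1)²)*14 = (24 + 5²)*14 = (24 + 25)*14 = 49*14 = 686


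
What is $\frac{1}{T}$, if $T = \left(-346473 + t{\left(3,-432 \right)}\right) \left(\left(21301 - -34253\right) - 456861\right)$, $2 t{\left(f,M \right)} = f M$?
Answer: $\frac{1}{139302087147} \approx 7.1786 \cdot 10^{-12}$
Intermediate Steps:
$t{\left(f,M \right)} = \frac{M f}{2}$ ($t{\left(f,M \right)} = \frac{f M}{2} = \frac{M f}{2}$)
$T = 139302087147$ ($T = \left(-346473 + \frac{1}{2} \left(-432\right) 3\right) \left(\left(21301 - -34253\right) - 456861\right) = \left(-346473 - 648\right) \left(\left(21301 + 34253\right) - 456861\right) = - 347121 \left(55554 - 456861\right) = \left(-347121\right) \left(-401307\right) = 139302087147$)
$\frac{1}{T} = \frac{1}{139302087147}$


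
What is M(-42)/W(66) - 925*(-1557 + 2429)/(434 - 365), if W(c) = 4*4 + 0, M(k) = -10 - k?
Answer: -806462/69 ≈ -11688.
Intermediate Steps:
W(c) = 16 (W(c) = 16 + 0 = 16)
M(-42)/W(66) - 925*(-1557 + 2429)/(434 - 365) = (-10 - 1*(-42))/16 - 925*(-1557 + 2429)/(434 - 365) = (-10 + 42)*(1/16) - 925/(69/872) = 32*(1/16) - 925/(69*(1/872)) = 2 - 925/69/872 = 2 - 925*872/69 = 2 - 806600/69 = -806462/69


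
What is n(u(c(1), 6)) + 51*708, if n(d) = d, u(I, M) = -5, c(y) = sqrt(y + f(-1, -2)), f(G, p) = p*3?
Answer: 36103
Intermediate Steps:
f(G, p) = 3*p
c(y) = sqrt(-6 + y) (c(y) = sqrt(y + 3*(-2)) = sqrt(y - 6) = sqrt(-6 + y))
n(u(c(1), 6)) + 51*708 = -5 + 51*708 = -5 + 36108 = 36103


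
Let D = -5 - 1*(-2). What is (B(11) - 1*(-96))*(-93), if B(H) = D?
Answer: -8649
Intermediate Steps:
D = -3 (D = -5 + 2 = -3)
B(H) = -3
(B(11) - 1*(-96))*(-93) = (-3 - 1*(-96))*(-93) = (-3 + 96)*(-93) = 93*(-93) = -8649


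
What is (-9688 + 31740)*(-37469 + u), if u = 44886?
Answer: 163559684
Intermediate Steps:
(-9688 + 31740)*(-37469 + u) = (-9688 + 31740)*(-37469 + 44886) = 22052*7417 = 163559684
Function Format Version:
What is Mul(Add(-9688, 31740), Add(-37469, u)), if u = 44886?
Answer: 163559684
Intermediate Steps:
Mul(Add(-9688, 31740), Add(-37469, u)) = Mul(Add(-9688, 31740), Add(-37469, 44886)) = Mul(22052, 7417) = 163559684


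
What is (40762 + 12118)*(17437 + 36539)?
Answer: 2854250880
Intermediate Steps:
(40762 + 12118)*(17437 + 36539) = 52880*53976 = 2854250880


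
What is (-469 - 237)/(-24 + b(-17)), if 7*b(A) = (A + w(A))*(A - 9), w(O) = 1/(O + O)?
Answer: -84014/4671 ≈ -17.986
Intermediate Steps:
w(O) = 1/(2*O)
b(A) = (-9 + A)*(A + 1/(2*A))/7 (b(A) = ((A + 1/(2*A))*(A - 9))/7 = ((A + 1/(2*A))*(-9 + A))/7 = ((-9 + A)*(A + 1/(2*A)))/7 = (-9 + A)*(A + 1/(2*A))/7)
(-469 - 237)/(-24 + b(-17)) = (-469 - 237)/(-24 + (1/14)*(-9 - 17*(1 - 18*(-17) + 2*(-17)²))/(-17)) = -706/(-24 + (1/14)*(-1/17)*(-9 - 17*(1 + 306 + 2*289))) = -706/(-24 + (1/14)*(-1/17)*(-9 - 17*(1 + 306 + 578))) = -706/(-24 + (1/14)*(-1/17)*(-9 - 17*885)) = -706/(-24 + (1/14)*(-1/17)*(-9 - 15045)) = -706/(-24 + (1/14)*(-1/17)*(-15054)) = -706/(-24 + 7527/119) = -706/4671/119 = -706*119/4671 = -84014/4671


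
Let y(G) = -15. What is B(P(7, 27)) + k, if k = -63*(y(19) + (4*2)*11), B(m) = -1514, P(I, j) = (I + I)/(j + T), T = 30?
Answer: -6113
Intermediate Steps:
P(I, j) = 2*I/(30 + j) (P(I, j) = (I + I)/(j + 30) = (2*I)/(30 + j) = 2*I/(30 + j))
k = -4599 (k = -63*(-15 + (4*2)*11) = -63*(-15 + 8*11) = -63*(-15 + 88) = -63*73 = -4599)
B(P(7, 27)) + k = -1514 - 4599 = -6113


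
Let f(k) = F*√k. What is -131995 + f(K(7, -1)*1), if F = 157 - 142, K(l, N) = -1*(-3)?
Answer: -131995 + 15*√3 ≈ -1.3197e+5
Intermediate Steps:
K(l, N) = 3
F = 15
f(k) = 15*√k
-131995 + f(K(7, -1)*1) = -131995 + 15*√(3*1) = -131995 + 15*√3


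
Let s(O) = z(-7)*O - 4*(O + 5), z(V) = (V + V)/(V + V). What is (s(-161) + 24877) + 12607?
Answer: 37947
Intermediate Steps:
z(V) = 1 (z(V) = (2*V)/((2*V)) = (2*V)*(1/(2*V)) = 1)
s(O) = -20 - 3*O (s(O) = 1*O - 4*(O + 5) = O - 4*(5 + O) = O + (-20 - 4*O) = -20 - 3*O)
(s(-161) + 24877) + 12607 = ((-20 - 3*(-161)) + 24877) + 12607 = ((-20 + 483) + 24877) + 12607 = (463 + 24877) + 12607 = 25340 + 12607 = 37947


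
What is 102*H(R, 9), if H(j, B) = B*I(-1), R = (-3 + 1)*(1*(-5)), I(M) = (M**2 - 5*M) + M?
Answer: 4590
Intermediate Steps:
I(M) = M**2 - 4*M
R = 10 (R = -2*(-5) = 10)
H(j, B) = 5*B (H(j, B) = B*(-(-4 - 1)) = B*(-1*(-5)) = B*5 = 5*B)
102*H(R, 9) = 102*(5*9) = 102*45 = 4590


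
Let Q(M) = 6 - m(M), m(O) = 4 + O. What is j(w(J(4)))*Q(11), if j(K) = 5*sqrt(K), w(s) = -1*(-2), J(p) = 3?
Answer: -45*sqrt(2) ≈ -63.640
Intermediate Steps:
w(s) = 2
Q(M) = 2 - M (Q(M) = 6 - (4 + M) = 6 + (-4 - M) = 2 - M)
j(w(J(4)))*Q(11) = (5*sqrt(2))*(2 - 1*11) = (5*sqrt(2))*(2 - 11) = (5*sqrt(2))*(-9) = -45*sqrt(2)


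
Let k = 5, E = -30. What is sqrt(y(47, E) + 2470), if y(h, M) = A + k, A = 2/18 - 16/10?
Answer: 2*sqrt(139135)/15 ≈ 49.734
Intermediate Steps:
A = -67/45 (A = 2*(1/18) - 16*1/10 = 1/9 - 8/5 = -67/45 ≈ -1.4889)
y(h, M) = 158/45 (y(h, M) = -67/45 + 5 = 158/45)
sqrt(y(47, E) + 2470) = sqrt(158/45 + 2470) = sqrt(111308/45) = 2*sqrt(139135)/15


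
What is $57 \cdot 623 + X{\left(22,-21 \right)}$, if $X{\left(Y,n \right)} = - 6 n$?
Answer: $35637$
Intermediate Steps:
$57 \cdot 623 + X{\left(22,-21 \right)} = 57 \cdot 623 - -126 = 35511 + 126 = 35637$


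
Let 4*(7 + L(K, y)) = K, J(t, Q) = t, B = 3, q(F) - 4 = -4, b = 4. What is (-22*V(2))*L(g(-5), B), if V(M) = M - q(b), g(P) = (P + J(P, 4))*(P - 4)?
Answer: -682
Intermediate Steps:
q(F) = 0 (q(F) = 4 - 4 = 0)
g(P) = 2*P*(-4 + P) (g(P) = (P + P)*(P - 4) = (2*P)*(-4 + P) = 2*P*(-4 + P))
V(M) = M (V(M) = M - 1*0 = M + 0 = M)
L(K, y) = -7 + K/4
(-22*V(2))*L(g(-5), B) = (-22*2)*(-7 + (2*(-5)*(-4 - 5))/4) = -44*(-7 + (2*(-5)*(-9))/4) = -44*(-7 + (¼)*90) = -44*(-7 + 45/2) = -44*31/2 = -682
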